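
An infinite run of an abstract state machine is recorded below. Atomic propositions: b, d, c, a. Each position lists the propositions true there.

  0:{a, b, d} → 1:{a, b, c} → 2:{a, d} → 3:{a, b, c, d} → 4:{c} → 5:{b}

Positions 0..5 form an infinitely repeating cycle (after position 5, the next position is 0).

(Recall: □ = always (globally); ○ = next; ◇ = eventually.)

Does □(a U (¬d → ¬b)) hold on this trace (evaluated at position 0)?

No

a U (¬d → ¬b) must hold at every position from 0 onward. It fails at position 5, so □(a U (¬d → ¬b)) is false.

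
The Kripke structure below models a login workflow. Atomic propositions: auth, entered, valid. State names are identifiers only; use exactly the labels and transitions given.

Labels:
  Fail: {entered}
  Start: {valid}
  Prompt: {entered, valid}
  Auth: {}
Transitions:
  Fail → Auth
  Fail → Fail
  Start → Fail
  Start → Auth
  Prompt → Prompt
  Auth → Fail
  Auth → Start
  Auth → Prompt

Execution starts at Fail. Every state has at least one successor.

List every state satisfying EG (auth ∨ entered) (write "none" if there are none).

{Fail, Prompt}

States satisfying auth ∨ entered: {Fail, Prompt}.
States satisfying EG (auth ∨ entered): {Fail, Prompt}.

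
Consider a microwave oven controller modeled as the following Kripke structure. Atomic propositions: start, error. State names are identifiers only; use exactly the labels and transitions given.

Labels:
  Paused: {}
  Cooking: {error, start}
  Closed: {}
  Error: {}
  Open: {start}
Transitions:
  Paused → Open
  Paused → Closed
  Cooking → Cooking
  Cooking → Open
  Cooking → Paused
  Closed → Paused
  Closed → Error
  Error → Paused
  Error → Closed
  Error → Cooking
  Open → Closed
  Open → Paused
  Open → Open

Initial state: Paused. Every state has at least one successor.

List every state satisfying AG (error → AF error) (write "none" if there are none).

States satisfying error → AF error: {Paused, Cooking, Closed, Error, Open}.
States satisfying AG (error → AF error): {Paused, Cooking, Closed, Error, Open}.

{Paused, Cooking, Closed, Error, Open}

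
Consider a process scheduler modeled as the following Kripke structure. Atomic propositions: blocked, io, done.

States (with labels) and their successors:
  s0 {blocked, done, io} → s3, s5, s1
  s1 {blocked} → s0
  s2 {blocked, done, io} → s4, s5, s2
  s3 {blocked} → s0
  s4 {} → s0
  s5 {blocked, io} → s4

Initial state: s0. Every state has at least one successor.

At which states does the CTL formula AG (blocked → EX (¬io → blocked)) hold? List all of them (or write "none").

none

States satisfying blocked → EX (¬io → blocked): {s0, s1, s2, s3, s4}.
States satisfying AG (blocked → EX (¬io → blocked)): ∅.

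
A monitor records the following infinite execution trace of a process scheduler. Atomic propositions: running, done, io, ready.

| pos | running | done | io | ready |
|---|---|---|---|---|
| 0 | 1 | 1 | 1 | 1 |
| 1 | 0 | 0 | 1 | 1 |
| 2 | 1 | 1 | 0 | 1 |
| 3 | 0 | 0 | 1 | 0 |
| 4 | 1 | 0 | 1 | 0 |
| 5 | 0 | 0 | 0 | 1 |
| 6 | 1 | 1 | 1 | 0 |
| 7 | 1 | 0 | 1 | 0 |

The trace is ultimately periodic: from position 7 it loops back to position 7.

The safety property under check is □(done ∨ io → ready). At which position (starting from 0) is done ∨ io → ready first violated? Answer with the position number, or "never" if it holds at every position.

Check done ∨ io → ready at each position in order: 0 ✓, 1 ✓, 2 ✓.
At position 3 the labels are {io}, so done ∨ io → ready is false there. This is the first violation.

3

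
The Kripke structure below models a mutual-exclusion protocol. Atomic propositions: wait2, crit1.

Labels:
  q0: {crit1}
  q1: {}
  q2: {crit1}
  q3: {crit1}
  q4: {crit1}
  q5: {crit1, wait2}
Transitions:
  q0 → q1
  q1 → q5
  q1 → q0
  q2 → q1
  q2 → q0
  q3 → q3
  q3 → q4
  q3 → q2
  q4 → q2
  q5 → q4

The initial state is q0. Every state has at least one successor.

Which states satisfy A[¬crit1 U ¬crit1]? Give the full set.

States satisfying ¬crit1: {q1}.
States satisfying A[¬crit1 U ¬crit1]: {q1}.

{q1}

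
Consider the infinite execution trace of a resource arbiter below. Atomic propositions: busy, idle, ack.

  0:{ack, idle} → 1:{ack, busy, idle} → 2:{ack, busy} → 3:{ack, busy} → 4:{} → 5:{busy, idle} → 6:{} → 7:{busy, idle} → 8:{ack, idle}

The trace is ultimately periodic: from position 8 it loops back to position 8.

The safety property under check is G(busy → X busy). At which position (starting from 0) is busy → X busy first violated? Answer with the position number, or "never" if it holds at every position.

Check busy → X busy at each position in order: 0 ✓, 1 ✓, 2 ✓.
At position 3 the labels are {ack, busy} and the next position 4 has {}, so busy → X busy is false there. This is the first violation.

3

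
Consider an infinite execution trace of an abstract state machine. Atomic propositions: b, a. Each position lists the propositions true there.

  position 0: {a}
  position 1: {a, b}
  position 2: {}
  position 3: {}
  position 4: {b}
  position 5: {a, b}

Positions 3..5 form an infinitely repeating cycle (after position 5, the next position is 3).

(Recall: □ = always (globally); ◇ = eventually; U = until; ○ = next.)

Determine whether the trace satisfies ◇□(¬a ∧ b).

□(¬a ∧ b) is false at every position 0..5, so it never becomes true and ◇□(¬a ∧ b) fails.

Violated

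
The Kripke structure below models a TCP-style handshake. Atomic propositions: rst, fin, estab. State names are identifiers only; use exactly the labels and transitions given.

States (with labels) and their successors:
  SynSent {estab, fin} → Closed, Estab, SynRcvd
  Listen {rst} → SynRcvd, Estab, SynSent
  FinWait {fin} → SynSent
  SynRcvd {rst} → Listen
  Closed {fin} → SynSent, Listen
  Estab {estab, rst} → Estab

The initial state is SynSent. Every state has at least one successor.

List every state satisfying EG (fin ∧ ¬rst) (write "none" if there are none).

States satisfying fin ∧ ¬rst: {SynSent, FinWait, Closed}.
States satisfying EG (fin ∧ ¬rst): {SynSent, FinWait, Closed}.

{SynSent, FinWait, Closed}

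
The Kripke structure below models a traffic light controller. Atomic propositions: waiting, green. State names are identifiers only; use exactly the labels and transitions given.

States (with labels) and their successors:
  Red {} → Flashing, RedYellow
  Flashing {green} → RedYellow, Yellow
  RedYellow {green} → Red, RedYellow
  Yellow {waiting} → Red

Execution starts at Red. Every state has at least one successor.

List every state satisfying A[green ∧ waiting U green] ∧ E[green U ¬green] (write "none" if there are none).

{Flashing, RedYellow}

States satisfying green ∧ waiting: ∅.
States satisfying green: {Flashing, RedYellow}.
States satisfying A[green ∧ waiting U green]: {Flashing, RedYellow}.
States satisfying ¬green: {Red, Yellow}.
States satisfying E[green U ¬green]: {Red, Flashing, RedYellow, Yellow}.
States satisfying A[green ∧ waiting U green] ∧ E[green U ¬green]: {Flashing, RedYellow}.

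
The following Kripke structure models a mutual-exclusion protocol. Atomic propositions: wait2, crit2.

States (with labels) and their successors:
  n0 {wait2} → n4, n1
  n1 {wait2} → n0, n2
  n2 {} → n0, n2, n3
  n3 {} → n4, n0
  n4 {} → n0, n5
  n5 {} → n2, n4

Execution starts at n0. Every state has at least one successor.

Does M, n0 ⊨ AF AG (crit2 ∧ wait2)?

Violated

States satisfying AG (crit2 ∧ wait2): ∅.
States satisfying AF AG (crit2 ∧ wait2): ∅.
There is a path from n0 along which AG (crit2 ∧ wait2) never holds.
n0 ∉ Sat(AF AG (crit2 ∧ wait2)).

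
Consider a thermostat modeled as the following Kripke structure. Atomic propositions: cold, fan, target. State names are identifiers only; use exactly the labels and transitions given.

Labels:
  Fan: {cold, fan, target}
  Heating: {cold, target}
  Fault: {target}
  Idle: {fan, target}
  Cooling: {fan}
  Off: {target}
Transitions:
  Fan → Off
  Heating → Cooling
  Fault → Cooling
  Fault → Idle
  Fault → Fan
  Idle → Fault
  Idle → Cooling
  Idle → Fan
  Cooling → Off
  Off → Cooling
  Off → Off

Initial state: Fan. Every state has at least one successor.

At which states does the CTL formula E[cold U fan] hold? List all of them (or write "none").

{Fan, Heating, Idle, Cooling}

States satisfying cold: {Fan, Heating}.
States satisfying fan: {Fan, Idle, Cooling}.
States satisfying E[cold U fan]: {Fan, Heating, Idle, Cooling}.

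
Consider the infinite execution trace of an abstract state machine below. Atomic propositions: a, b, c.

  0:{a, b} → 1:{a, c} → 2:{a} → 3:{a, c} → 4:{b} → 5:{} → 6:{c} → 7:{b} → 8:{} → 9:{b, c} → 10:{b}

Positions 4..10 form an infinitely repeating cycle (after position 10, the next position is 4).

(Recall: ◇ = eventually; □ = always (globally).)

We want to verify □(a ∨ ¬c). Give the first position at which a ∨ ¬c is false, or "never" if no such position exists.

Check a ∨ ¬c at each position in order: 0 ✓, 1 ✓, 2 ✓, 3 ✓, 4 ✓, 5 ✓.
At position 6 the labels are {c}, so a ∨ ¬c is false there. This is the first violation.

6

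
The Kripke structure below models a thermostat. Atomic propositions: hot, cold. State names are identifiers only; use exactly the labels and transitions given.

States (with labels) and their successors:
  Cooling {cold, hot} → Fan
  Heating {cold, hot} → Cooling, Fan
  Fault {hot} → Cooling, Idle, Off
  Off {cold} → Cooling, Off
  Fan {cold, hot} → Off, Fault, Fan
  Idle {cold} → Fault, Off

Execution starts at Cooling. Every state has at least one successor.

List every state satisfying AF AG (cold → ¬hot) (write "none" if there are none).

none

States satisfying AG (cold → ¬hot): ∅.
States satisfying AF AG (cold → ¬hot): ∅.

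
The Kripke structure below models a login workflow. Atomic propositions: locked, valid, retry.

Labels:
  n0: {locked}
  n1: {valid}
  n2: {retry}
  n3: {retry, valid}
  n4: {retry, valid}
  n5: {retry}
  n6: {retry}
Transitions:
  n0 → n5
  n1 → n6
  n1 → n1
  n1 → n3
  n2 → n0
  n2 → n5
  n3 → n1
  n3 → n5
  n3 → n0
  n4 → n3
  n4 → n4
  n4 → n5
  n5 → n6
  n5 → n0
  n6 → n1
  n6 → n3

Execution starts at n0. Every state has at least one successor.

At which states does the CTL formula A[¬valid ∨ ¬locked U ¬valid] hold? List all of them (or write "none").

{n0, n2, n5, n6}

States satisfying ¬valid ∨ ¬locked: {n0, n1, n2, n3, n4, n5, n6}.
States satisfying ¬valid: {n0, n2, n5, n6}.
States satisfying A[¬valid ∨ ¬locked U ¬valid]: {n0, n2, n5, n6}.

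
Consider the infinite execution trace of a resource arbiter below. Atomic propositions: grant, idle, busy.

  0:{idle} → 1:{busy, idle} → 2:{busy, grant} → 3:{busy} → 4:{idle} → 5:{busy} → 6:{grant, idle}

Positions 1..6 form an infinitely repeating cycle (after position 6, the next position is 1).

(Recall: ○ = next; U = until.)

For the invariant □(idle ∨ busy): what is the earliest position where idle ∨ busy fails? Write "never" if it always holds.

idle ∨ busy holds at every position 0..6, and those are all the positions the trace ever visits, so the invariant □(idle ∨ busy) is never violated.

never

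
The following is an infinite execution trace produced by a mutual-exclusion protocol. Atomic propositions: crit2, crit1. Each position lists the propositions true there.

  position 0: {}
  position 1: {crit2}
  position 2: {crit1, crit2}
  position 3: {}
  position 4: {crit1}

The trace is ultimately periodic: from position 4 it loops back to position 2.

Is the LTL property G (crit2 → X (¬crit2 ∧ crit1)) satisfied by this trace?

Does not hold

crit2 → X (¬crit2 ∧ crit1) must hold at every position from 0 onward. It fails at position 1, so G (crit2 → X (¬crit2 ∧ crit1)) is false.
Positions where crit2 holds: 1, 2.
Check X (¬crit2 ∧ crit1) at each: 1→fails, 2→fails.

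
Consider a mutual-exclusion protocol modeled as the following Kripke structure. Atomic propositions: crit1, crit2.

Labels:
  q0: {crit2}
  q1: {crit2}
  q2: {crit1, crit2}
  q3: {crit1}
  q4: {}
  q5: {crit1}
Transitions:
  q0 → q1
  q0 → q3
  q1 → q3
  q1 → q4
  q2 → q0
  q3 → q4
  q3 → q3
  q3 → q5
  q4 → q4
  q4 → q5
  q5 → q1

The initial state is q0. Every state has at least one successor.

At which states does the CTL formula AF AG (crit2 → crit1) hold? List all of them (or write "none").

none

States satisfying AG (crit2 → crit1): ∅.
States satisfying AF AG (crit2 → crit1): ∅.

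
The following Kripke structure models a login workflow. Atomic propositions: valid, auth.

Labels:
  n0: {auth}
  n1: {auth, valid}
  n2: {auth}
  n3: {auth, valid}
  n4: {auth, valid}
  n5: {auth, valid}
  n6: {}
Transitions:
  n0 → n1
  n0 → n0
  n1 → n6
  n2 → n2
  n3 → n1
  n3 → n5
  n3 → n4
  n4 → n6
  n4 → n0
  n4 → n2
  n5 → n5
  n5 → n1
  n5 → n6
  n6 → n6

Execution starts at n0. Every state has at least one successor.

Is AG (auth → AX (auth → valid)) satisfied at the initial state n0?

Violated

States satisfying auth → AX (auth → valid): {n1, n3, n5, n6}.
States satisfying AG (auth → AX (auth → valid)): {n1, n5, n6}.
n0 is reachable from n0 and violates auth → AX (auth → valid), so AG fails at n0.
n0 ∉ Sat(AG (auth → AX (auth → valid))).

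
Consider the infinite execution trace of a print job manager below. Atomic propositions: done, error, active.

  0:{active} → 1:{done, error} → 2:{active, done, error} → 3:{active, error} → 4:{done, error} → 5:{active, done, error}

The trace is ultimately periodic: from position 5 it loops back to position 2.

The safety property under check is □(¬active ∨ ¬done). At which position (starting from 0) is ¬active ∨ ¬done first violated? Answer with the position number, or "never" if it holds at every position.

Check ¬active ∨ ¬done at each position in order: 0 ✓, 1 ✓.
At position 2 the labels are {active, done, error}, so ¬active ∨ ¬done is false there. This is the first violation.

2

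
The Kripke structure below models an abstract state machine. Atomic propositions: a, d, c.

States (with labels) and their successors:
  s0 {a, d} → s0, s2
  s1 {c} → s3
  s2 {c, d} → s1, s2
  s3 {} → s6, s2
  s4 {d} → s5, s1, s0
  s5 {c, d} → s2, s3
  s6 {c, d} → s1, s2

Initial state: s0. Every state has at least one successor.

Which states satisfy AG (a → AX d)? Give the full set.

States satisfying a → AX d: {s0, s1, s2, s3, s4, s5, s6}.
States satisfying AG (a → AX d): {s0, s1, s2, s3, s4, s5, s6}.

{s0, s1, s2, s3, s4, s5, s6}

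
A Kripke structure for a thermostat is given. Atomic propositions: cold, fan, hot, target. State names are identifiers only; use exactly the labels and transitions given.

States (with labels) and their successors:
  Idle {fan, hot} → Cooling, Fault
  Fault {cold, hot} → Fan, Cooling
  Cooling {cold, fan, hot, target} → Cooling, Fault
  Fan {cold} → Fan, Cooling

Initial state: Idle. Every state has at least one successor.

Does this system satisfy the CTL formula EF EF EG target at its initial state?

Holds

States satisfying EF EG target: {Idle, Fault, Cooling, Fan}.
States satisfying EF EF EG target: {Idle, Fault, Cooling, Fan}.
Some path from Idle reaches a state where EF EG target holds.
Idle ∈ Sat(EF EF EG target).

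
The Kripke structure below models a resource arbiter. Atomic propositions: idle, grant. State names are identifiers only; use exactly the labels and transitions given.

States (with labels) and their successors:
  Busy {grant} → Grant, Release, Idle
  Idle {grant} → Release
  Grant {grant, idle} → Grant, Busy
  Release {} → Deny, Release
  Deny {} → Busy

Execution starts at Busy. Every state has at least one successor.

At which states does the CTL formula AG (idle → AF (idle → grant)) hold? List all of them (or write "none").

States satisfying idle → AF (idle → grant): {Busy, Idle, Grant, Release, Deny}.
States satisfying AG (idle → AF (idle → grant)): {Busy, Idle, Grant, Release, Deny}.

{Busy, Idle, Grant, Release, Deny}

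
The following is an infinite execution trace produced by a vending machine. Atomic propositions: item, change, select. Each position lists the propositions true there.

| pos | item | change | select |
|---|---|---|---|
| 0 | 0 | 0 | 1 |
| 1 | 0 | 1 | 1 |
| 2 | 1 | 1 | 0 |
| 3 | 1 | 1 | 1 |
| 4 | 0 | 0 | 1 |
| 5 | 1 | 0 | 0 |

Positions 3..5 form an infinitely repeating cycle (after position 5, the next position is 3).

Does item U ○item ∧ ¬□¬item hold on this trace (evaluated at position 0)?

Walking from position 0: at position 0, ○item has not yet held and item fails, so item U ○item is false.
At position 0: item U ○item is false; ¬□¬item is true; so item U ○item ∧ ¬□¬item is false.

Does not hold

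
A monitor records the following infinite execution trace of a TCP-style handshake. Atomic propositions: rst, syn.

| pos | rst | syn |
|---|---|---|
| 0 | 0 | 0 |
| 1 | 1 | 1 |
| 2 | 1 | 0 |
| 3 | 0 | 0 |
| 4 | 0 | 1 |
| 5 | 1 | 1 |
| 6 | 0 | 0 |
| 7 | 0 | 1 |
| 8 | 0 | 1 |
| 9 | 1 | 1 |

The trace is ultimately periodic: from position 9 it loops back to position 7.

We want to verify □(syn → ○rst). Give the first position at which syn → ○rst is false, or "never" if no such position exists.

Check syn → ○rst at each position in order: 0 ✓, 1 ✓, 2 ✓, 3 ✓, 4 ✓.
At position 5 the labels are {rst, syn} and the next position 6 has {}, so syn → ○rst is false there. This is the first violation.

5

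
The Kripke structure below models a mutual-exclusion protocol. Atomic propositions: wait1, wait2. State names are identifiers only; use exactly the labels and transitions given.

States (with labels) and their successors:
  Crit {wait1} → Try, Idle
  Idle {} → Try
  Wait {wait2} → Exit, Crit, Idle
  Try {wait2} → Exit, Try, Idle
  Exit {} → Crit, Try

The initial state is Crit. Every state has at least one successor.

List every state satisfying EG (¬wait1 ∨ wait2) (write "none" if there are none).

States satisfying ¬wait1 ∨ wait2: {Idle, Wait, Try, Exit}.
States satisfying EG (¬wait1 ∨ wait2): {Idle, Wait, Try, Exit}.

{Idle, Wait, Try, Exit}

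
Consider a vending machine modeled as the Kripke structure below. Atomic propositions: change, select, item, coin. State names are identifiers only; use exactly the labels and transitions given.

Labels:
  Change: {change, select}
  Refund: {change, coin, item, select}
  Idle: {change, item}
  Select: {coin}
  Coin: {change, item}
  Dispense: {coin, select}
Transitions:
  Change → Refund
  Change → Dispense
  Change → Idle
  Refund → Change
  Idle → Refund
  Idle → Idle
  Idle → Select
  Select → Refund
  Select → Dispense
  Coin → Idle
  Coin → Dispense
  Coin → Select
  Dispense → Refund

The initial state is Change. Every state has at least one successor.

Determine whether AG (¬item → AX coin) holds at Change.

No

States satisfying ¬item → AX coin: {Refund, Idle, Select, Coin, Dispense}.
States satisfying AG (¬item → AX coin): ∅.
Change is reachable from Change and violates ¬item → AX coin, so AG fails at Change.
Change ∉ Sat(AG (¬item → AX coin)).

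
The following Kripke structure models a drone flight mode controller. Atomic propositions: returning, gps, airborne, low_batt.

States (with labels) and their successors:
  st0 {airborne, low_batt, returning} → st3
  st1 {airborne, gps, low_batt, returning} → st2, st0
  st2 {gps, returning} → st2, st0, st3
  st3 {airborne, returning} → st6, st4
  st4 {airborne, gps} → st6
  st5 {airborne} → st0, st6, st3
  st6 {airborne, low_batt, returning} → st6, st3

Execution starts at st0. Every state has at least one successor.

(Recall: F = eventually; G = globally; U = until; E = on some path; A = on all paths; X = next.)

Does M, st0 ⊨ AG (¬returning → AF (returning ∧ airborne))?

Yes

States satisfying ¬returning → AF (returning ∧ airborne): {st0, st1, st2, st3, st4, st5, st6}.
States satisfying AG (¬returning → AF (returning ∧ airborne)): {st0, st1, st2, st3, st4, st5, st6}.
Every state reachable from st0 satisfies ¬returning → AF (returning ∧ airborne).
st0 ∈ Sat(AG (¬returning → AF (returning ∧ airborne))).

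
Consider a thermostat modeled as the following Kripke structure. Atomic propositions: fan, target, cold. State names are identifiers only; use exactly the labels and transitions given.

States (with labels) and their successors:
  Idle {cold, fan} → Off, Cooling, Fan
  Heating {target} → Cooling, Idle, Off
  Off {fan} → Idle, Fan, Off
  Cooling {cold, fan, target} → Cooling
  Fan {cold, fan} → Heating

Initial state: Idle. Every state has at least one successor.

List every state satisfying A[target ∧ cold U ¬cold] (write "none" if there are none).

States satisfying target ∧ cold: {Cooling}.
States satisfying ¬cold: {Heating, Off}.
States satisfying A[target ∧ cold U ¬cold]: {Heating, Off}.

{Heating, Off}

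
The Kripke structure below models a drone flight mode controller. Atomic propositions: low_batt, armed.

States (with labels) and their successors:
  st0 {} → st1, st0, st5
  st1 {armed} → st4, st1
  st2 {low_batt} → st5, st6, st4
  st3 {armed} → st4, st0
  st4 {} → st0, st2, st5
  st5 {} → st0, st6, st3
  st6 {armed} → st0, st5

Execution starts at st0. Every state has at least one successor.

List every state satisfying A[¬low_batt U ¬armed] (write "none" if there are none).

{st0, st2, st3, st4, st5, st6}

States satisfying ¬low_batt: {st0, st1, st3, st4, st5, st6}.
States satisfying ¬armed: {st0, st2, st4, st5}.
States satisfying A[¬low_batt U ¬armed]: {st0, st2, st3, st4, st5, st6}.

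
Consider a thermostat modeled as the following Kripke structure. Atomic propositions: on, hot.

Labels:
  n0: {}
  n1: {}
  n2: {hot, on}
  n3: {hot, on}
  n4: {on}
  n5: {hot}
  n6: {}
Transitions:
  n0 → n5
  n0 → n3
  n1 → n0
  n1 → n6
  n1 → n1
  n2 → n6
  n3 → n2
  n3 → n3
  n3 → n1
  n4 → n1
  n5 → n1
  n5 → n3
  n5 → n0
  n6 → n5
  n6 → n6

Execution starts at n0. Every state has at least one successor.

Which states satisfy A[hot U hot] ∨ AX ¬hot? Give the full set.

States satisfying hot: {n2, n3, n5}.
States satisfying A[hot U hot]: {n2, n3, n5}.
States satisfying ¬hot: {n0, n1, n4, n6}.
States satisfying AX ¬hot: {n1, n2, n4}.
States satisfying A[hot U hot] ∨ AX ¬hot: {n1, n2, n3, n4, n5}.

{n1, n2, n3, n4, n5}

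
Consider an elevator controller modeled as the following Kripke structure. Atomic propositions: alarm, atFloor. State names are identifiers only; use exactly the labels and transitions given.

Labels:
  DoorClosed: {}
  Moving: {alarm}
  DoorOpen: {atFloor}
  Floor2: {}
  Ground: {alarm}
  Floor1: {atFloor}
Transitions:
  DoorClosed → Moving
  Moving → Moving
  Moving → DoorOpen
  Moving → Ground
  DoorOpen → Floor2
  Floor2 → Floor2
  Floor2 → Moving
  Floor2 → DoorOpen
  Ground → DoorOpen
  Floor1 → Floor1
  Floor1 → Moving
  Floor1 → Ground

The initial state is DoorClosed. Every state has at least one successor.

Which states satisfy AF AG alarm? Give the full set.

none

States satisfying AG alarm: ∅.
States satisfying AF AG alarm: ∅.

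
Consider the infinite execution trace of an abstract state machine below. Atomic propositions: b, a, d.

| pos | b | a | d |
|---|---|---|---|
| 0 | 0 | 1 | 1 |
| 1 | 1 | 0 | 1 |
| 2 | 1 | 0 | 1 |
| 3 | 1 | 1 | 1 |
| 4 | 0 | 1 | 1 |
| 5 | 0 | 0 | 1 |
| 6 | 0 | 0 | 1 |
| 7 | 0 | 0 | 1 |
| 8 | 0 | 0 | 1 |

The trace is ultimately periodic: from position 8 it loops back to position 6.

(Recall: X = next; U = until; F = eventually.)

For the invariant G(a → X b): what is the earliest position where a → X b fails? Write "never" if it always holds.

3

Check a → X b at each position in order: 0 ✓, 1 ✓, 2 ✓.
At position 3 the labels are {a, b, d} and the next position 4 has {a, d}, so a → X b is false there. This is the first violation.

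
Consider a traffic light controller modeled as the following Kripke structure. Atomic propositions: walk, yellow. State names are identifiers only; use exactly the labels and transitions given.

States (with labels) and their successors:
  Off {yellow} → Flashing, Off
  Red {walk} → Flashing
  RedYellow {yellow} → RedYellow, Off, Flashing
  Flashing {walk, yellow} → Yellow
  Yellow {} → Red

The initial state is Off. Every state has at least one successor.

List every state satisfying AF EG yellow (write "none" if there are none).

States satisfying EG yellow: {Off, RedYellow}.
States satisfying AF EG yellow: {Off, RedYellow}.

{Off, RedYellow}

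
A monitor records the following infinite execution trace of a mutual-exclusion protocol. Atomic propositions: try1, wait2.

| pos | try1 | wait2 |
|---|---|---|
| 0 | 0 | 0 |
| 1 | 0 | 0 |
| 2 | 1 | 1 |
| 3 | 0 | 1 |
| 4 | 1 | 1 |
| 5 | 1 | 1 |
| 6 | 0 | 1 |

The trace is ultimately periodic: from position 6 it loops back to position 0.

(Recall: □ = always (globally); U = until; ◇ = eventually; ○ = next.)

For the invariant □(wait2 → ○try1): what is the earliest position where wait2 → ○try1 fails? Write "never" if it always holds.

Check wait2 → ○try1 at each position in order: 0 ✓, 1 ✓.
At position 2 the labels are {try1, wait2} and the next position 3 has {wait2}, so wait2 → ○try1 is false there. This is the first violation.

2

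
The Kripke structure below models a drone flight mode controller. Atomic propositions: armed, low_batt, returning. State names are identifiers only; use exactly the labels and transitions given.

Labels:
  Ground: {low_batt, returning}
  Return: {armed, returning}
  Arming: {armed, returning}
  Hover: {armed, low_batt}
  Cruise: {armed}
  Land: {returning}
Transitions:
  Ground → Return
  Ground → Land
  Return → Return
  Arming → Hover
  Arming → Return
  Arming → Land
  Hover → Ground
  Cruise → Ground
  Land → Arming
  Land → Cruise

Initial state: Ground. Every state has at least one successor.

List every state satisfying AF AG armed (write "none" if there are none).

{Return}

States satisfying AG armed: {Return}.
States satisfying AF AG armed: {Return}.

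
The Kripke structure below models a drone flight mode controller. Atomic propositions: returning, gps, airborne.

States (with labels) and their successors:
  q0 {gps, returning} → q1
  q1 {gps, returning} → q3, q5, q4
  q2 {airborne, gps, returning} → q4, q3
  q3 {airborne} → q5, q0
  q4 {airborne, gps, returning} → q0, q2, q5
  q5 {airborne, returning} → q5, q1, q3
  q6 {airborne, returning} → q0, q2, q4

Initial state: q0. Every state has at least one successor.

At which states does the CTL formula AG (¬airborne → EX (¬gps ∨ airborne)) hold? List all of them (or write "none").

none

States satisfying ¬airborne → EX (¬gps ∨ airborne): {q1, q2, q3, q4, q5, q6}.
States satisfying AG (¬airborne → EX (¬gps ∨ airborne)): ∅.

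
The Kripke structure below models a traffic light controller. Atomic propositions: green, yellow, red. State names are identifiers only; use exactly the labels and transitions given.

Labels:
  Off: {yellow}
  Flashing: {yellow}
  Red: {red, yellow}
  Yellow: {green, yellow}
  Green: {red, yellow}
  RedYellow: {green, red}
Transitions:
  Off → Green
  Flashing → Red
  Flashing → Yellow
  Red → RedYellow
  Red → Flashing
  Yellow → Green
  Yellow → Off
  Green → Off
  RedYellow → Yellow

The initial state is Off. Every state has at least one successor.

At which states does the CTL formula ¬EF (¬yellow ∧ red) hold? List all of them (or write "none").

{Off, Yellow, Green}

States satisfying ¬yellow ∧ red: {RedYellow}.
States satisfying EF (¬yellow ∧ red): {Flashing, Red, RedYellow}.
States satisfying ¬EF (¬yellow ∧ red): {Off, Yellow, Green}.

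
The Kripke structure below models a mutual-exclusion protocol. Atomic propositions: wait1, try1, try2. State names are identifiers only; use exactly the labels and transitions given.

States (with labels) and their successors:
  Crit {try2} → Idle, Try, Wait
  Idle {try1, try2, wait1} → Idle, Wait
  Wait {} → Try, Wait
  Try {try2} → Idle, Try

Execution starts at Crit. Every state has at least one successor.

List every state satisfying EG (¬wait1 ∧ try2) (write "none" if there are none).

{Crit, Try}

States satisfying ¬wait1 ∧ try2: {Crit, Try}.
States satisfying EG (¬wait1 ∧ try2): {Crit, Try}.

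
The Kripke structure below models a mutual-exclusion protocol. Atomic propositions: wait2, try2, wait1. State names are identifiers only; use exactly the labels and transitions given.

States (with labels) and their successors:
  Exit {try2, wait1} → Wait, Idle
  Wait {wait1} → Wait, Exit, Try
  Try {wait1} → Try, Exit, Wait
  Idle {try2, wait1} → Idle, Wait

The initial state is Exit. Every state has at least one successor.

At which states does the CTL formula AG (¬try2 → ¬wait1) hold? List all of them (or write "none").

States satisfying ¬try2 → ¬wait1: {Exit, Idle}.
States satisfying AG (¬try2 → ¬wait1): ∅.

none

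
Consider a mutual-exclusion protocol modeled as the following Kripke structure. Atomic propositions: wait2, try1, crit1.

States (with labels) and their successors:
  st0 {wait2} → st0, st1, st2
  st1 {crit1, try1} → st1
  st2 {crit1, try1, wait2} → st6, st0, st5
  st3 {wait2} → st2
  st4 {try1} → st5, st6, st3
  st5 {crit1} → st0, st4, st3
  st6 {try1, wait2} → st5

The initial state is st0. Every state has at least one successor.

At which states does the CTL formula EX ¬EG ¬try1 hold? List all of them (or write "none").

{st0, st1, st2, st3, st4, st5}

States satisfying ¬EG ¬try1: {st1, st2, st3, st4, st6}.
States satisfying EX ¬EG ¬try1: {st0, st1, st2, st3, st4, st5}.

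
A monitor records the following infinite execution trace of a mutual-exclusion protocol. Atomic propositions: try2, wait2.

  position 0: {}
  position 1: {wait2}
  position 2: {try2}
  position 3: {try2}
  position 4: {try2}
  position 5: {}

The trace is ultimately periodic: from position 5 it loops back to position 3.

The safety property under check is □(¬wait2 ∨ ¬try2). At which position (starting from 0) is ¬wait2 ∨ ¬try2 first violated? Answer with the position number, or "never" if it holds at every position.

never

¬wait2 ∨ ¬try2 holds at every position 0..5, and those are all the positions the trace ever visits, so the invariant □(¬wait2 ∨ ¬try2) is never violated.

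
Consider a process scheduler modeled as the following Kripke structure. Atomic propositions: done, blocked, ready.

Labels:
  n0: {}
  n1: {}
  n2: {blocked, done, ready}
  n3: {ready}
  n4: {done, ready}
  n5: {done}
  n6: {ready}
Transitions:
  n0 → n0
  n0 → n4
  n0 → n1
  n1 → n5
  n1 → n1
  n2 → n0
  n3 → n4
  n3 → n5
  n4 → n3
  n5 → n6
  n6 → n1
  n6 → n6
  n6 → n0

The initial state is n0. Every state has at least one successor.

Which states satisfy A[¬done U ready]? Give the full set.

{n2, n3, n4, n6}

States satisfying ¬done: {n0, n1, n3, n6}.
States satisfying ready: {n2, n3, n4, n6}.
States satisfying A[¬done U ready]: {n2, n3, n4, n6}.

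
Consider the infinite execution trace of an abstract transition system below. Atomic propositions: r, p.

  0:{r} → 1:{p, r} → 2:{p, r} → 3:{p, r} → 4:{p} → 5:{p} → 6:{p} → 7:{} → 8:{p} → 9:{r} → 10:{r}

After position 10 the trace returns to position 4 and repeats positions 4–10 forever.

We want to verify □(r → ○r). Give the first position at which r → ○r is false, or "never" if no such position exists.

3

Check r → ○r at each position in order: 0 ✓, 1 ✓, 2 ✓.
At position 3 the labels are {p, r} and the next position 4 has {p}, so r → ○r is false there. This is the first violation.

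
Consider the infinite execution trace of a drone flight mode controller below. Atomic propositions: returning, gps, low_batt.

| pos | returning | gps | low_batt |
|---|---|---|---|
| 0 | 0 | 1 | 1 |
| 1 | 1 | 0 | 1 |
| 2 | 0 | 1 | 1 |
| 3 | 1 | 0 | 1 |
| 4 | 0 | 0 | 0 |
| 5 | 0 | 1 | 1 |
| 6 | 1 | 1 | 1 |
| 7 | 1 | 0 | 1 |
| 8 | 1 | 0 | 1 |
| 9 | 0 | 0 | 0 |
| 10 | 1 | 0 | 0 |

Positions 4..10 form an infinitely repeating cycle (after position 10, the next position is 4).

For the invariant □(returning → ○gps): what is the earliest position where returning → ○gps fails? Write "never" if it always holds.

Check returning → ○gps at each position in order: 0 ✓, 1 ✓, 2 ✓.
At position 3 the labels are {low_batt, returning} and the next position 4 has {}, so returning → ○gps is false there. This is the first violation.

3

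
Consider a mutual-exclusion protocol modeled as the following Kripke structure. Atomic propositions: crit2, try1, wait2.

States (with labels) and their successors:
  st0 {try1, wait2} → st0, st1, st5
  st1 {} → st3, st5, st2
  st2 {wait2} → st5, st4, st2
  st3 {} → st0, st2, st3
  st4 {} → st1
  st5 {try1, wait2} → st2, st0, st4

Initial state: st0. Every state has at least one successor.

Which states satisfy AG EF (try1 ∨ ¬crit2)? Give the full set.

{st0, st1, st2, st3, st4, st5}

States satisfying EF (try1 ∨ ¬crit2): {st0, st1, st2, st3, st4, st5}.
States satisfying AG EF (try1 ∨ ¬crit2): {st0, st1, st2, st3, st4, st5}.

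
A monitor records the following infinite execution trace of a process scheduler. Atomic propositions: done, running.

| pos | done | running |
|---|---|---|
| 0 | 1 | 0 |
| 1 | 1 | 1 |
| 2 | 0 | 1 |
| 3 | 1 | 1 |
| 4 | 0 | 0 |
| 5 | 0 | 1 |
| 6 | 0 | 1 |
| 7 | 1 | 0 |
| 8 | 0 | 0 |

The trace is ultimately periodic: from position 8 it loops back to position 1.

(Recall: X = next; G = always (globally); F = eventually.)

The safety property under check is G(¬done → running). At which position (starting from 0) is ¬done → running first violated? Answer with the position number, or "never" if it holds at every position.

Check ¬done → running at each position in order: 0 ✓, 1 ✓, 2 ✓, 3 ✓.
At position 4 the labels are {}, so ¬done → running is false there. This is the first violation.

4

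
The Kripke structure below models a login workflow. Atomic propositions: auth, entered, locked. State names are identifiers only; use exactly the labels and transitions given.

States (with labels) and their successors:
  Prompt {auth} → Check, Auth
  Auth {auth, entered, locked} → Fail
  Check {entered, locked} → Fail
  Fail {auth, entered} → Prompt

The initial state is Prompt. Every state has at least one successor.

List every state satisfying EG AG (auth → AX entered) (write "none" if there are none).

none

States satisfying AG (auth → AX entered): ∅.
States satisfying EG AG (auth → AX entered): ∅.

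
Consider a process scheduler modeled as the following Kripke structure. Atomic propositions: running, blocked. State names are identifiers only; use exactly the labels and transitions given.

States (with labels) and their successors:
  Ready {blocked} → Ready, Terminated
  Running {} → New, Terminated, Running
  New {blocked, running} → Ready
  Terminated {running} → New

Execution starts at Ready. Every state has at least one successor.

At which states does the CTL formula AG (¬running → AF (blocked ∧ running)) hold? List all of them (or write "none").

States satisfying ¬running → AF (blocked ∧ running): {New, Terminated}.
States satisfying AG (¬running → AF (blocked ∧ running)): ∅.

none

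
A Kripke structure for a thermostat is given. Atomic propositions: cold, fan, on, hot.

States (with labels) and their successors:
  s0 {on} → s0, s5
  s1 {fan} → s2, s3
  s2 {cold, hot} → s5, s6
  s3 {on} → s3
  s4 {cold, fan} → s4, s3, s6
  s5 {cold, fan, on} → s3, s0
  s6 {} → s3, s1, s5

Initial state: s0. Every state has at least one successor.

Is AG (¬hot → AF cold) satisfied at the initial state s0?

Does not hold

States satisfying ¬hot → AF cold: {s2, s4, s5}.
States satisfying AG (¬hot → AF cold): ∅.
s0 is reachable from s0 and violates ¬hot → AF cold, so AG fails at s0.
s0 ∉ Sat(AG (¬hot → AF cold)).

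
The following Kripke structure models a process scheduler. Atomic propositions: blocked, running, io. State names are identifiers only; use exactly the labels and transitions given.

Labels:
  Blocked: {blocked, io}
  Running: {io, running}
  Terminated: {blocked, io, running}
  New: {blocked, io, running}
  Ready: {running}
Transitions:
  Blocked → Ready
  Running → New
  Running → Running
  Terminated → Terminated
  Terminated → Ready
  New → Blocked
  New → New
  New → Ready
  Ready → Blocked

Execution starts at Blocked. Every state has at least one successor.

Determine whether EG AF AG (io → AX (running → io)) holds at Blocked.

No

States satisfying AF AG (io → AX (running → io)): ∅.
States satisfying EG AF AG (io → AX (running → io)): ∅.
No suitable path/successor from Blocked witnesses the formula.
Blocked ∉ Sat(EG AF AG (io → AX (running → io))).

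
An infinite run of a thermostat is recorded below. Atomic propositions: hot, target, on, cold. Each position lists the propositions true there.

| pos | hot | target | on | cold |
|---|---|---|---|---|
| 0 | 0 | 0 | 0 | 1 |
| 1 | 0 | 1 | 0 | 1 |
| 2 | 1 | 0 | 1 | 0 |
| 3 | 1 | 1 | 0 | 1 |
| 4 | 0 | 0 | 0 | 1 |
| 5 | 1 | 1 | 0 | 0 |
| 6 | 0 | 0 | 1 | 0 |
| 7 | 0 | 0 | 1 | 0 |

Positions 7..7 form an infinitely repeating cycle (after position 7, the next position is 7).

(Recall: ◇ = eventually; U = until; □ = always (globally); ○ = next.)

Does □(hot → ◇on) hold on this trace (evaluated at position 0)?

Satisfied

hot → ◇on holds at every position 0..7, and those are all positions ever visited, so □(hot → ◇on) holds.
Positions where hot holds: 2, 3, 5.
Check ◇on at each: 2→ok, 3→ok, 5→ok.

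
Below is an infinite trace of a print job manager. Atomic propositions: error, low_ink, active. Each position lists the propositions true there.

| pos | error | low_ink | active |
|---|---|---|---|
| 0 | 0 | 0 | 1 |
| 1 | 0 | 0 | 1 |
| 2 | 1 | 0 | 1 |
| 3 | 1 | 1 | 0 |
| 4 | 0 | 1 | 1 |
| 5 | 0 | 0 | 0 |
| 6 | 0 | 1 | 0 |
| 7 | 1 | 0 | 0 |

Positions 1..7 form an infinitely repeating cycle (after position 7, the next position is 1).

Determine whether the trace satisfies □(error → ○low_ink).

Does not hold

error → ○low_ink must hold at every position from 0 onward. It fails at position 7, so □(error → ○low_ink) is false.
Positions where error holds: 2, 3, 7.
Check ○low_ink at each: 2→ok, 3→ok, 7→fails.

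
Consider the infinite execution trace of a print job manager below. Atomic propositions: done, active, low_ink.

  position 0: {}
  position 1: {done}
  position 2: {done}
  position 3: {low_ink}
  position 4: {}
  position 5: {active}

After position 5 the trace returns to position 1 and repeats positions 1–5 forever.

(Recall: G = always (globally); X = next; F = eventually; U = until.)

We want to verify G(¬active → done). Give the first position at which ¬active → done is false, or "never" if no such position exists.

0

At position 0 the labels are {}, so ¬active → done is false there. This is the first violation.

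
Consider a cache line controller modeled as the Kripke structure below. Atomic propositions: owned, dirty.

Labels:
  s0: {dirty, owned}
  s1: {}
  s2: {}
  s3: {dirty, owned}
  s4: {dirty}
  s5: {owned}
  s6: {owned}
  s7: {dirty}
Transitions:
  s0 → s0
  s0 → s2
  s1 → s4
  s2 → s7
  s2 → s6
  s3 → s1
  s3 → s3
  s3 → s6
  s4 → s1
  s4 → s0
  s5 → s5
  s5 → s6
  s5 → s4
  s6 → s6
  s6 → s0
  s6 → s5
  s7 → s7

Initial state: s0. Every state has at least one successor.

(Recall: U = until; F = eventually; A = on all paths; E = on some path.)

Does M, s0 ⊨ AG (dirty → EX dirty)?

Yes

States satisfying dirty → EX dirty: {s0, s1, s2, s3, s4, s5, s6, s7}.
States satisfying AG (dirty → EX dirty): {s0, s1, s2, s3, s4, s5, s6, s7}.
Every state reachable from s0 satisfies dirty → EX dirty.
s0 ∈ Sat(AG (dirty → EX dirty)).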